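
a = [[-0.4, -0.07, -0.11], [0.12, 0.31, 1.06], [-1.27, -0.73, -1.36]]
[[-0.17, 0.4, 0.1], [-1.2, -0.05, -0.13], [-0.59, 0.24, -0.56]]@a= [[-0.01, 0.06, 0.31], [0.64, 0.16, 0.26], [0.98, 0.52, 1.08]]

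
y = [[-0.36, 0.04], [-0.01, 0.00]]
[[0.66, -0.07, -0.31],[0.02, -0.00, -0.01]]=y @ [[-1.59, 0.44, 0.85], [2.07, 2.18, -0.22]]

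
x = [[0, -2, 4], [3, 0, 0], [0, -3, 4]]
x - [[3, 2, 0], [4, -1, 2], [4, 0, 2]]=[[-3, -4, 4], [-1, 1, -2], [-4, -3, 2]]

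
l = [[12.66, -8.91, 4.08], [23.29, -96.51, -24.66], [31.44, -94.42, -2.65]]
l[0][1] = -8.91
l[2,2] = -2.65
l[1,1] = -96.51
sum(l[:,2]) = -23.229999999999997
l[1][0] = 23.29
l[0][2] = 4.08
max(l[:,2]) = 4.08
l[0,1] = -8.91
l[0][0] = 12.66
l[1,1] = -96.51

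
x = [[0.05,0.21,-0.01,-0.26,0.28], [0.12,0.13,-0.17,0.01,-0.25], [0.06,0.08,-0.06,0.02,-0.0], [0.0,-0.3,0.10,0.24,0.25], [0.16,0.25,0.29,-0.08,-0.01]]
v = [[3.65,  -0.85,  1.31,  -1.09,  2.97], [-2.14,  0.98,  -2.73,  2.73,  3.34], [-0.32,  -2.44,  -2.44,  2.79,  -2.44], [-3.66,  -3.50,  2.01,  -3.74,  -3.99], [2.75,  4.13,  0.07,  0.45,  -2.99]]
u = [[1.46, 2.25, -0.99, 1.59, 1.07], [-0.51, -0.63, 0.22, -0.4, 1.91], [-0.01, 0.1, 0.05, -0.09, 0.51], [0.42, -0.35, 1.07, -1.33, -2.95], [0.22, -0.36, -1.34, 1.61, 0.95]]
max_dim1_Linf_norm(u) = 2.95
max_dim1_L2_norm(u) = 3.45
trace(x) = 0.35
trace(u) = 0.50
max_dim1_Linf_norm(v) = 4.13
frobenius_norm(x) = 0.85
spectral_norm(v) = 8.83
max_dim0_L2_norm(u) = 3.83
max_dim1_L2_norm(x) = 0.47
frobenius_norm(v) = 13.28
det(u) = 0.22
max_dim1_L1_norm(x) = 0.89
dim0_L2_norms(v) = [6.24, 6.08, 4.38, 5.53, 7.13]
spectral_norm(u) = 4.74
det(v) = -439.22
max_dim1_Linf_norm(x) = 0.3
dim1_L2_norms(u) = [3.44, 2.12, 0.53, 3.45, 2.34]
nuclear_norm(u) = 9.76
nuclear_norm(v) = 25.92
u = x @ v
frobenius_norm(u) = 5.83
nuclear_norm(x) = 1.61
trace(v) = -4.54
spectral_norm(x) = 0.59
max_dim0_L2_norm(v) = 7.13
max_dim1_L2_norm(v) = 7.72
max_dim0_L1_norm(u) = 7.39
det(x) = -0.00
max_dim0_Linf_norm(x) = 0.3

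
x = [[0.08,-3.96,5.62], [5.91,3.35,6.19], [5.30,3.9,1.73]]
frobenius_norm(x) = 13.34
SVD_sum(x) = [[1.47,0.78,1.34],  [6.30,3.35,5.75],  [4.23,2.25,3.86]] + [[-1.57, -4.57, 4.39], [-0.09, -0.27, 0.26], [0.68, 1.99, -1.91]] + [[0.19,-0.17,-0.11],[-0.30,0.27,0.17],[0.38,-0.34,-0.22]]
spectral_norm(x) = 11.25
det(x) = -61.14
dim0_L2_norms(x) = [7.94, 6.49, 8.54]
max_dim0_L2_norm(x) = 8.54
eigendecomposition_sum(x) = [[-0.21, -0.03, -0.25],[7.87, 1.30, 9.32],[5.27, 0.87, 6.25]] + [[1.48, -1.26, 1.94], [-2.08, 1.77, -2.73], [-0.96, 0.82, -1.26]] + [[-1.19,-2.66,3.93], [0.12,0.27,-0.4], [0.99,2.21,-3.26]]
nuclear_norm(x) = 19.15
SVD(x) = [[-0.19,0.92,0.36], [-0.82,0.05,-0.58], [-0.55,-0.40,0.74]] @ diag([11.2497578138844, 7.134040967504056, 0.761845524316231]) @ [[-0.69, -0.37, -0.63], [-0.24, -0.70, 0.67], [0.69, -0.61, -0.39]]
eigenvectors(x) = [[0.02,  -0.54,  -0.77], [-0.83,  0.76,  0.08], [-0.56,  0.35,  0.64]]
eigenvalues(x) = [7.34, 2.0, -4.17]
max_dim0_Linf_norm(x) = 6.19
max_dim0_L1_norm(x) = 13.54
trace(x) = 5.16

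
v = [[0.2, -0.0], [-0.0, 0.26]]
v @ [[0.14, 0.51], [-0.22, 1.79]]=[[0.03,0.1], [-0.06,0.47]]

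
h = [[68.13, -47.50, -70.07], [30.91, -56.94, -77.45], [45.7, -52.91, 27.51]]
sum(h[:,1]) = -157.35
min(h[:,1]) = -56.94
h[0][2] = -70.07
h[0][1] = -47.5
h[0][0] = 68.13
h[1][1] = -56.94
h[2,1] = -52.91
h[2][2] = 27.51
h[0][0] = 68.13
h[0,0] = 68.13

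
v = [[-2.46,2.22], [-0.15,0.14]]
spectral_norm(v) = 3.32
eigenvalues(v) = [-2.32, 0.0]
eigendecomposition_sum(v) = [[-2.46, 2.22], [-0.15, 0.13]] + [[-0.0, 0.00],[-0.0, 0.01]]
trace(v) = -2.32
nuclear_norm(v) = 3.32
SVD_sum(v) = [[-2.46, 2.22], [-0.15, 0.14]] + [[-0.0,  -0.0], [0.0,  0.00]]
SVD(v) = [[-1.0, -0.06], [-0.06, 1.0]] @ diag([3.3199530432117315, 0.003433783505856954]) @ [[0.74, -0.67], [0.67, 0.74]]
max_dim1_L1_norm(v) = 4.68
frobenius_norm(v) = 3.32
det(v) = -0.01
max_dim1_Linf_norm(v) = 2.46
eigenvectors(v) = [[-1.0, -0.67], [-0.06, -0.74]]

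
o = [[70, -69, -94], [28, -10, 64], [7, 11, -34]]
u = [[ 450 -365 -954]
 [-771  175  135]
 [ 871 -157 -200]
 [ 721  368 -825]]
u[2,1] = -157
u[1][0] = -771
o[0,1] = -69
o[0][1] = -69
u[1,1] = 175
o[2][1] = 11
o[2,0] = 7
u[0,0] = 450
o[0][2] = -94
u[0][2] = -954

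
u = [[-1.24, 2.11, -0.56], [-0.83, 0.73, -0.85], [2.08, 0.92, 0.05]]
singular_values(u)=[2.87, 2.21, 0.53]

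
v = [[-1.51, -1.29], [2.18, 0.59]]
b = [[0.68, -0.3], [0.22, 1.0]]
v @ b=[[-1.31,-0.84], [1.61,-0.06]]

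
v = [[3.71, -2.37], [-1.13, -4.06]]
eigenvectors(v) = [[0.99, 0.28], [-0.14, 0.96]]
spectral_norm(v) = 4.91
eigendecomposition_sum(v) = [[3.88,-1.14], [-0.54,0.16]] + [[-0.17, -1.23], [-0.59, -4.22]]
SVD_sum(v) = [[1.57, -3.37],[1.35, -2.9]] + [[2.14, 1.00], [-2.48, -1.16]]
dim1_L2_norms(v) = [4.4, 4.21]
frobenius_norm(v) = 6.09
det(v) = -17.74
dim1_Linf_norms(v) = [3.71, 4.06]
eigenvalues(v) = [4.04, -4.39]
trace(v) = -0.35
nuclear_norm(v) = 8.52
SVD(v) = [[0.76, 0.65], [0.65, -0.76]] @ diag([4.905177871588537, 3.6167291919741715]) @ [[0.42,-0.91], [0.91,0.42]]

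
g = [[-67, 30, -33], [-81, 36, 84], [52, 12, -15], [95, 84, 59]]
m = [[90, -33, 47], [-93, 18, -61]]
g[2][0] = 52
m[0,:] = [90, -33, 47]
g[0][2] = -33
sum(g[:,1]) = 162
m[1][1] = 18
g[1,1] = 36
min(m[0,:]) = -33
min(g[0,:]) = -67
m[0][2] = 47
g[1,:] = [-81, 36, 84]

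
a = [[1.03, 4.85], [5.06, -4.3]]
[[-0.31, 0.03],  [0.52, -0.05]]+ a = [[0.72, 4.88], [5.58, -4.35]]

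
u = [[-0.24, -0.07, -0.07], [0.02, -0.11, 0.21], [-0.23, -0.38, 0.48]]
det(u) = -0.000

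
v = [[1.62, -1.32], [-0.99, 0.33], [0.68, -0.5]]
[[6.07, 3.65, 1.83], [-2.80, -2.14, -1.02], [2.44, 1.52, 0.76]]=v @ [[2.19, 2.09, 0.96],  [-1.91, -0.2, -0.21]]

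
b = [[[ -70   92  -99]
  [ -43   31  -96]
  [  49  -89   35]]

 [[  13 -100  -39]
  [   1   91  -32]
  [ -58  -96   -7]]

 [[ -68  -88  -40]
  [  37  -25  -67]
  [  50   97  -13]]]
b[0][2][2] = 35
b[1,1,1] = 91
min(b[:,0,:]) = -100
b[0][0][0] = -70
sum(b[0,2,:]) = -5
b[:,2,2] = [35, -7, -13]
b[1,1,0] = 1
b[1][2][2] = -7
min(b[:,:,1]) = -100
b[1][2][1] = -96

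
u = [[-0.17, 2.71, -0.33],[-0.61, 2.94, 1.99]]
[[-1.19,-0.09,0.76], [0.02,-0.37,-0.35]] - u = [[-1.02, -2.80, 1.09], [0.63, -3.31, -2.34]]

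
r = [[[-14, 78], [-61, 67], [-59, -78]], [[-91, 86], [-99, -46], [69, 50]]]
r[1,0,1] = 86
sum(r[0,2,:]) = -137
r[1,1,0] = -99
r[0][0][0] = -14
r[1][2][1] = 50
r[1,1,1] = -46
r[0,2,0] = -59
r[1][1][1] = -46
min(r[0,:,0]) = -61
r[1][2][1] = 50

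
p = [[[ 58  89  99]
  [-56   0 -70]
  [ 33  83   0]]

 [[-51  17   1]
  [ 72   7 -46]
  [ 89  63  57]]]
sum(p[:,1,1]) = 7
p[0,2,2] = 0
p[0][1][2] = -70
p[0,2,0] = 33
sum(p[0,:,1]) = 172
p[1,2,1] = 63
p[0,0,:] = [58, 89, 99]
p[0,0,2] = 99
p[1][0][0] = -51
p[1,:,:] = [[-51, 17, 1], [72, 7, -46], [89, 63, 57]]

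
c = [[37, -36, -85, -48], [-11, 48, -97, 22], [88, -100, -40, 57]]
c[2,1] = -100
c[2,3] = 57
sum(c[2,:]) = 5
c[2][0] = 88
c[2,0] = 88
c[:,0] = [37, -11, 88]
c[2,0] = 88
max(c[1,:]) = 48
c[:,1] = [-36, 48, -100]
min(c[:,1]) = -100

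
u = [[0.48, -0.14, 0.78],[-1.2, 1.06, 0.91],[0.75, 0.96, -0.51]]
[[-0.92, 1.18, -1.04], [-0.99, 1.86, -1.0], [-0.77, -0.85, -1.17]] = u @[[-0.62,-0.18,-0.86], [-0.82,0.13,-1.07], [-0.95,1.65,-0.99]]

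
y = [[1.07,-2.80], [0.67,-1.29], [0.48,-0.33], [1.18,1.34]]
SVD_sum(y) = [[0.79, -2.88], [0.38, -1.37], [0.12, -0.43], [-0.26, 0.94]] + [[0.28,0.08], [0.29,0.08], [0.36,0.1], [1.44,0.40]]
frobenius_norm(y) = 3.82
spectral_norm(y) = 3.48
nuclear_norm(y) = 5.07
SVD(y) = [[-0.86, 0.18],[-0.41, 0.19],[-0.13, 0.24],[0.28, 0.94]] @ diag([3.4754863818132846, 1.5956799208583157]) @ [[-0.27, 0.96], [0.96, 0.27]]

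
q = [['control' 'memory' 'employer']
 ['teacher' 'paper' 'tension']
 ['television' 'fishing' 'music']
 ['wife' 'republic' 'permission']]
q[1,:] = ['teacher', 'paper', 'tension']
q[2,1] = 'fishing'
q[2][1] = 'fishing'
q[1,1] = 'paper'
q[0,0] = 'control'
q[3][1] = 'republic'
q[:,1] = ['memory', 'paper', 'fishing', 'republic']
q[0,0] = 'control'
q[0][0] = 'control'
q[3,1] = 'republic'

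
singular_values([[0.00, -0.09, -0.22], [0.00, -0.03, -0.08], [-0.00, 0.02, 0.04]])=[0.26, 0.0, 0.0]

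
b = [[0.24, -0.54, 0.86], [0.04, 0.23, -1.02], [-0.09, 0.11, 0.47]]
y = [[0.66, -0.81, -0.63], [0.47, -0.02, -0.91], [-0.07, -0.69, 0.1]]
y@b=[[0.18, -0.61, 1.10],[0.19, -0.36, -0.00],[-0.05, -0.11, 0.69]]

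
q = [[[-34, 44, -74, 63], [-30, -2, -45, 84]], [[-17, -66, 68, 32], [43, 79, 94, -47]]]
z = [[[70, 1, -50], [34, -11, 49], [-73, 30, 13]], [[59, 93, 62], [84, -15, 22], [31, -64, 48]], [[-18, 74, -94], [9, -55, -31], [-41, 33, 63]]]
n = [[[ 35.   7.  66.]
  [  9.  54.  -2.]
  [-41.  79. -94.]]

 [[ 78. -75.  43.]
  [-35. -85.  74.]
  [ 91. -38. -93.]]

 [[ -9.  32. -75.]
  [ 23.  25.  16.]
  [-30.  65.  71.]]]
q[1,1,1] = 79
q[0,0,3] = 63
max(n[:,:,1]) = 79.0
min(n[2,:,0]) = -30.0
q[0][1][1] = -2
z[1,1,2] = 22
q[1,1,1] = 79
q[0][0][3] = 63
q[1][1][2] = 94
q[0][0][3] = 63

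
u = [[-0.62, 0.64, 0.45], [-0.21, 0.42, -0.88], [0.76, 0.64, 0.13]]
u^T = [[-0.62,-0.21,0.76],[0.64,0.42,0.64],[0.45,-0.88,0.13]]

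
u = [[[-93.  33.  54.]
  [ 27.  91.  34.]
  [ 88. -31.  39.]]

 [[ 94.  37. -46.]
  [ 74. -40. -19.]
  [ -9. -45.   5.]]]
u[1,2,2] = 5.0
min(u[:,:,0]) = -93.0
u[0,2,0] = 88.0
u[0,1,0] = 27.0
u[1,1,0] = 74.0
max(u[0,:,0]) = 88.0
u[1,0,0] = 94.0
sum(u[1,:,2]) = -60.0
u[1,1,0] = 74.0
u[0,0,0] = -93.0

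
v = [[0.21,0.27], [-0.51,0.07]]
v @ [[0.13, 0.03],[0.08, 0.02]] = [[0.05, 0.01], [-0.06, -0.01]]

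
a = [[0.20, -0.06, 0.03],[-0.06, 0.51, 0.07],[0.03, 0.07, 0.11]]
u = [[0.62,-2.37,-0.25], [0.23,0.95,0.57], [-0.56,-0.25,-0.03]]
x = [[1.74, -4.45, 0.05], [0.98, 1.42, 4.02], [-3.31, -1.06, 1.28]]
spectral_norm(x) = 5.08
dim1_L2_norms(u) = [2.46, 1.13, 0.61]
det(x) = 75.55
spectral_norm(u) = 2.64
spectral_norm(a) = 0.53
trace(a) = 0.82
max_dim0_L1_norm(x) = 6.93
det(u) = 0.69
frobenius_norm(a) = 0.58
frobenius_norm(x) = 7.46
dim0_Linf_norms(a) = [0.2, 0.51, 0.11]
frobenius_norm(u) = 2.78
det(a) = 0.01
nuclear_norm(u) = 3.77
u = x @ a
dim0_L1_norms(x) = [6.03, 6.93, 5.35]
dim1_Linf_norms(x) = [4.45, 4.02, 3.31]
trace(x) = 4.44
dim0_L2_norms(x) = [3.87, 4.79, 4.22]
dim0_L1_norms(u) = [1.41, 3.57, 0.85]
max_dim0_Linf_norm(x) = 4.45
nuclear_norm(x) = 12.80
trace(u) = 1.54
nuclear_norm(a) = 0.82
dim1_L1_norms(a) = [0.29, 0.64, 0.21]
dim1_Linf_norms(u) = [2.37, 0.95, 0.56]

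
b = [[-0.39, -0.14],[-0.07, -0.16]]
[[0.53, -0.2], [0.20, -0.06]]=b @ [[-1.10, 0.44], [-0.74, 0.20]]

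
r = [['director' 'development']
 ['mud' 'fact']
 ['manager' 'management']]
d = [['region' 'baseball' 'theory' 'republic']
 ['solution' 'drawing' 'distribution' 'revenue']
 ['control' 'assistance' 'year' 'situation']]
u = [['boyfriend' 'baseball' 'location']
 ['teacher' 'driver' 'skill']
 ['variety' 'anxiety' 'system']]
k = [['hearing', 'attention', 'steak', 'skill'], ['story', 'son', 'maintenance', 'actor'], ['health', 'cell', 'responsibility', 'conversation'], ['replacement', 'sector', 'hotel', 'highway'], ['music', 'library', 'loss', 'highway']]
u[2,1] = 'anxiety'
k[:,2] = ['steak', 'maintenance', 'responsibility', 'hotel', 'loss']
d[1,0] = 'solution'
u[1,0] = 'teacher'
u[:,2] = ['location', 'skill', 'system']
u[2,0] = 'variety'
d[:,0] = ['region', 'solution', 'control']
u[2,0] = 'variety'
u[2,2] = 'system'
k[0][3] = 'skill'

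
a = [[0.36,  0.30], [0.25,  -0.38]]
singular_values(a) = [0.49, 0.43]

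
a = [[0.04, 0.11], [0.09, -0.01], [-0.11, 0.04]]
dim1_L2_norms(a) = [0.12, 0.09, 0.12]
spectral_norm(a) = 0.15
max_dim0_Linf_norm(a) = 0.11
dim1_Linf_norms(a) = [0.11, 0.09, 0.11]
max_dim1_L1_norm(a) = 0.15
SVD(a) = [[-0.19, 0.97], [-0.61, -0.0], [0.77, 0.24]] @ diag([0.14798648586948743, 0.11704699910719625]) @ [[-0.99, 0.11], [0.11, 0.99]]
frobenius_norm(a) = 0.19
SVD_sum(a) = [[0.03, -0.0], [0.09, -0.01], [-0.11, 0.01]] + [[0.01, 0.11],[-0.00, -0.0],[0.0, 0.03]]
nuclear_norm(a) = 0.27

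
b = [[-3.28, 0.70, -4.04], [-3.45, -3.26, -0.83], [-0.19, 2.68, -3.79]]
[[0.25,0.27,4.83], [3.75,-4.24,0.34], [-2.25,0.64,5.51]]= b @ [[-0.23,-1.75,0.48],[-0.9,2.69,-0.20],[-0.03,1.82,-1.62]]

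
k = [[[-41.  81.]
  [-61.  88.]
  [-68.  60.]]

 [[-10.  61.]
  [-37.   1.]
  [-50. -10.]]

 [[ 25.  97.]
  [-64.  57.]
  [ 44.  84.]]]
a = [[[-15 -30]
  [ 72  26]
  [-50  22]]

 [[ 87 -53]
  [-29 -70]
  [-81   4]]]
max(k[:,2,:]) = 84.0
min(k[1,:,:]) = -50.0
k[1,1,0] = -37.0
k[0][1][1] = 88.0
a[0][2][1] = 22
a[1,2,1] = 4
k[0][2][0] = -68.0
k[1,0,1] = 61.0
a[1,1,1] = -70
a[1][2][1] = 4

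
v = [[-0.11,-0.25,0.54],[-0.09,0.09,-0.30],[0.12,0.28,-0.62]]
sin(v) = [[-0.10, -0.23, 0.51], [-0.09, 0.08, -0.29], [0.11, 0.26, -0.58]]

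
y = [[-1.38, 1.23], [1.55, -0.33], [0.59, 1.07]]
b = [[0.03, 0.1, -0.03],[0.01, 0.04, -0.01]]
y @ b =[[-0.03, -0.09, 0.03], [0.04, 0.14, -0.04], [0.03, 0.1, -0.03]]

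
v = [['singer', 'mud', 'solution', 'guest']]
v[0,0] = 'singer'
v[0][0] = 'singer'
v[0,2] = 'solution'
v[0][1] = 'mud'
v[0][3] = 'guest'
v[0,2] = 'solution'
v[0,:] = ['singer', 'mud', 'solution', 'guest']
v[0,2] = 'solution'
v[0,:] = ['singer', 'mud', 'solution', 'guest']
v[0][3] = 'guest'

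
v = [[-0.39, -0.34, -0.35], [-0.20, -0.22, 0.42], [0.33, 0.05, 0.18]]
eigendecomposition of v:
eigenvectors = [[-0.64+0.00j, (-0.58+0.02j), (-0.58-0.02j)],[(-0.7+0j), 0.64+0.00j, (0.64-0j)],[0.32+0.00j, (0.18+0.47j), 0.18-0.47j]]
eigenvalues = [(-0.59+0j), (0.08+0.3j), (0.08-0.3j)]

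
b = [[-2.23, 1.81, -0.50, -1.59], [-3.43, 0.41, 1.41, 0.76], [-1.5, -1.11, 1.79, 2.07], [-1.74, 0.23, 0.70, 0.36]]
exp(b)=[[-0.45, 0.38, 0.41, 0.04],[-2.68, -3.21, 5.25, 6.72],[-1.41, -4.43, 5.78, 6.52],[-1.36, -2.1, 2.64, 4.37]]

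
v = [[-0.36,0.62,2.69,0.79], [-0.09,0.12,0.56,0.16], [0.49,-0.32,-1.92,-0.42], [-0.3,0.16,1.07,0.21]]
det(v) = -0.00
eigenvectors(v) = [[(0.7+0j), (-0.93+0j), (-0.19+0.22j), -0.19-0.22j], [(0.15+0j), (-0.13+0j), (-0.46-0.44j), (-0.46+0.44j)], [-0.61+0.00j, (-0.24+0j), (-0.12+0.13j), (-0.12-0.13j)], [0.35+0.00j, (0.23+0j), (0.69+0j), (0.69-0j)]]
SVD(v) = [[-0.77, -0.61, -0.17, -0.08], [-0.16, -0.07, 0.63, 0.76], [0.54, -0.62, -0.41, 0.40], [-0.3, 0.49, -0.64, 0.51]] @ diag([3.7637110058398937, 0.2832527948496854, 0.006339932762731241, 0.00266907887760505]) @ [[0.17, -0.19, -0.93, -0.25], [-0.78, -0.4, 0.06, -0.47], [-0.5, -0.04, -0.3, 0.82], [0.34, -0.9, 0.18, 0.23]]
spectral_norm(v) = 3.76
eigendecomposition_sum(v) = [[-0.52+0.00j, (0.43-0j), 2.32-0.00j, 0.56+0.00j], [(-0.11+0j), (0.09-0j), (0.5-0j), 0.12+0.00j], [0.45-0.00j, (-0.37+0j), -2.02+0.00j, (-0.48-0j)], [(-0.26+0j), 0.22-0.00j, (1.17-0j), 0.28+0.00j]] + [[(0.16+0j), 0.19+0.00j, (0.36+0j), (0.23+0j)], [0.02+0.00j, (0.03+0j), (0.05+0j), (0.03+0j)], [(0.04+0j), (0.05+0j), 0.09+0.00j, 0.06+0.00j], [(-0.04+0j), -0.05+0.00j, (-0.09-0j), -0.06-0.00j]] + [[(-0-0j),  -0j,  -0j,  0.00-0.00j], [0.00-0.00j,  0.00+0.01j,  0j,  0.00+0.00j], [(-0-0j),  0.00-0.00j,  0.00-0.00j,  0.00-0.00j], [0.00+0.00j,  (-0-0j),  -0.00-0.00j,  -0.01-0.00j]] + [[(-0+0j), 0j, 0j, 0j],[0j, -0.01j, -0j, 0.00-0.00j],[-0.00+0.00j, 0.00+0.00j, 0j, 0.00+0.00j],[0.00-0.00j, -0.00+0.00j, -0.00+0.00j, -0.01+0.00j]]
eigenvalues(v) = [(-2.16+0j), (0.22+0j), (-0+0j), (-0-0j)]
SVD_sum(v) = [[-0.5, 0.55, 2.7, 0.71], [-0.10, 0.11, 0.56, 0.15], [0.35, -0.39, -1.91, -0.5], [-0.19, 0.22, 1.06, 0.28]] + [[0.14, 0.07, -0.01, 0.08],[0.01, 0.01, -0.00, 0.01],[0.14, 0.07, -0.01, 0.08],[-0.11, -0.05, 0.01, -0.07]] + [[0.0, 0.0, 0.0, -0.0],[-0.0, -0.0, -0.00, 0.0],[0.00, 0.0, 0.00, -0.0],[0.0, 0.00, 0.00, -0.0]] + [[-0.0, 0.0, -0.0, -0.0], [0.00, -0.00, 0.00, 0.00], [0.00, -0.00, 0.00, 0.00], [0.0, -0.00, 0.00, 0.0]]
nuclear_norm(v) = 4.06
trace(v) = -1.95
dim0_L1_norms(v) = [1.24, 1.22, 6.24, 1.58]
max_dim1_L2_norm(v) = 2.89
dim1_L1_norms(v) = [4.46, 0.93, 3.15, 1.74]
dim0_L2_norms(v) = [0.68, 0.73, 3.52, 0.93]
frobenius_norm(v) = 3.77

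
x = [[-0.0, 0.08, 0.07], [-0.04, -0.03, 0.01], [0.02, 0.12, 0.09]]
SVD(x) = [[0.57, 0.29, -0.77],[-0.12, 0.95, 0.27],[0.81, -0.06, 0.58]] @ diag([0.18570937982670296, 0.04807048410423027, 0.0011201796134210505]) @ [[0.11, 0.79, 0.6], [-0.82, -0.27, 0.51], [0.56, -0.55, 0.62]]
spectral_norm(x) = 0.19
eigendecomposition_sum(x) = [[0.03, 0.01, -0.02], [-0.06, -0.01, 0.04], [0.06, 0.01, -0.04]] + [[-0.02, 0.0, 0.01], [0.02, -0.0, -0.01], [-0.02, 0.00, 0.01]] + [[-0.01, 0.07, 0.08], [0.00, -0.02, -0.02], [-0.02, 0.11, 0.12]]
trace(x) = 0.06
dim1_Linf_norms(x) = [0.08, 0.04, 0.12]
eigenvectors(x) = [[-0.33,0.51,0.56], [0.67,-0.59,-0.12], [-0.67,0.63,0.82]]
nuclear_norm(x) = 0.23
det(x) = 0.00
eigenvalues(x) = [-0.02, -0.01, 0.09]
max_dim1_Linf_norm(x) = 0.12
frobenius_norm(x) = 0.19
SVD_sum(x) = [[0.01, 0.08, 0.06], [-0.0, -0.02, -0.01], [0.02, 0.12, 0.09]] + [[-0.01, -0.0, 0.01], [-0.04, -0.01, 0.02], [0.0, 0.00, -0.00]] + [[-0.0, 0.00, -0.0], [0.0, -0.0, 0.0], [0.00, -0.0, 0.0]]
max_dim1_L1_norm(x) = 0.23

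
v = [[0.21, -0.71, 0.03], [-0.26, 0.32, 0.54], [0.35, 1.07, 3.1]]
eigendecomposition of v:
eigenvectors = [[-0.79, -0.85, -0.03],[-0.56, 0.51, 0.18],[0.26, -0.10, 0.98]]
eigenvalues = [-0.3, 0.64, 3.29]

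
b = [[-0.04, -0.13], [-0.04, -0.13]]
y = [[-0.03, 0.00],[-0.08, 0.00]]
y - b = [[0.01, 0.13],[-0.04, 0.13]]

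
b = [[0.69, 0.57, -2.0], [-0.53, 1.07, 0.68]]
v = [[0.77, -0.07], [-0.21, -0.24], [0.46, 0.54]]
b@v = [[-0.51, -1.27],  [-0.32, 0.15]]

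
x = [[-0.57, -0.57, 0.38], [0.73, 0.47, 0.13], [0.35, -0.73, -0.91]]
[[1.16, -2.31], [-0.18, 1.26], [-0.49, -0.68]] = x @ [[0.25, 0.13], [-1.22, 2.9], [1.61, -1.53]]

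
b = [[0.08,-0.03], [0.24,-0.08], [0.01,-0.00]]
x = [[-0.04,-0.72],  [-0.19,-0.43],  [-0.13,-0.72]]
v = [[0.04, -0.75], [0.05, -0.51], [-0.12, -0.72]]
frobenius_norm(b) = 0.27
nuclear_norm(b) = 0.27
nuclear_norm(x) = 1.26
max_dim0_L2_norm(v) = 1.16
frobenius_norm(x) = 1.13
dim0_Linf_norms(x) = [0.19, 0.72]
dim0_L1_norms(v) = [0.21, 1.98]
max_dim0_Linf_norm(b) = 0.24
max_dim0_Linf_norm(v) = 0.75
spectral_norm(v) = 1.16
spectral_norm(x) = 1.12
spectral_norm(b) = 0.27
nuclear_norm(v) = 1.29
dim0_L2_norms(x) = [0.23, 1.11]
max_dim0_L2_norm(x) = 1.11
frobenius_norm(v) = 1.17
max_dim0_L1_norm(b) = 0.33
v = x + b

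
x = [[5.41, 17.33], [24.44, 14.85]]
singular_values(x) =[32.15, 10.68]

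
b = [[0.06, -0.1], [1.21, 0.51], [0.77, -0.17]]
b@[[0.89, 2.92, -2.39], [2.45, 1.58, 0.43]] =[[-0.19, 0.02, -0.19], [2.33, 4.34, -2.67], [0.27, 1.98, -1.91]]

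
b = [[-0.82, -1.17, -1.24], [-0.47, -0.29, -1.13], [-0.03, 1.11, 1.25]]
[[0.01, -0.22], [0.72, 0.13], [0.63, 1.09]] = b @[[-0.84, -1.08], [1.22, 0.81], [-0.6, 0.13]]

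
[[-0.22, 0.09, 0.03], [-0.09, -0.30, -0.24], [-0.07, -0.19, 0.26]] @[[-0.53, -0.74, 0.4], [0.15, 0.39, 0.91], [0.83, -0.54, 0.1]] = [[0.16, 0.18, -0.0], [-0.20, 0.08, -0.33], [0.22, -0.16, -0.17]]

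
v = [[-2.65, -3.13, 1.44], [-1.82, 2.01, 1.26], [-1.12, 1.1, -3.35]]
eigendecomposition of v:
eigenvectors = [[0.42+0.00j, (-0.81+0j), -0.81-0.00j], [(-0.88+0j), (-0.26+0.06j), (-0.26-0.06j)], [(-0.22+0j), (-0.05-0.52j), (-0.05+0.52j)]]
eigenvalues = [(3.19+0j), (-3.59+1.16j), (-3.59-1.16j)]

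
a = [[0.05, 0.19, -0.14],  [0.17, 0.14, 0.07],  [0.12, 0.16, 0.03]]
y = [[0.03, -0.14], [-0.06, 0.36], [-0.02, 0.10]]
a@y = [[-0.01,0.05], [-0.0,0.03], [-0.01,0.04]]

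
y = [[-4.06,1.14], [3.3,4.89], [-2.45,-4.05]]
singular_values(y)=[7.7, 3.96]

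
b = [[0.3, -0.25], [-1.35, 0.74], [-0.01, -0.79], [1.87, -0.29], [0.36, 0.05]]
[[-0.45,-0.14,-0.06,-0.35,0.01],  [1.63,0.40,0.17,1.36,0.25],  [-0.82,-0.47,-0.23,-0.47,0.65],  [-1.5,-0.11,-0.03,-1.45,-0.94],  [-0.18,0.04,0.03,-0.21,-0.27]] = b@[[-0.64, 0.03, 0.03, -0.68, -0.63], [1.04, 0.59, 0.29, 0.6, -0.81]]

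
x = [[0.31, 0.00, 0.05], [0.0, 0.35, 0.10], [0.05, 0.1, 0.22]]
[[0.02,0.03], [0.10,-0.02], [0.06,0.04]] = x @ [[0.05, 0.06], [0.24, -0.11], [0.15, 0.22]]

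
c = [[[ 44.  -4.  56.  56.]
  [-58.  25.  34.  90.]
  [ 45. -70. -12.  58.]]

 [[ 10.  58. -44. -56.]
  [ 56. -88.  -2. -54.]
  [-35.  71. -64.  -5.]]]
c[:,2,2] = [-12.0, -64.0]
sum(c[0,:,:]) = 264.0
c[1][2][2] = -64.0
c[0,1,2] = 34.0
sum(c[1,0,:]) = -32.0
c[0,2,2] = -12.0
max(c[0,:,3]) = 90.0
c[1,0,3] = -56.0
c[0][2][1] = -70.0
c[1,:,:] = [[10.0, 58.0, -44.0, -56.0], [56.0, -88.0, -2.0, -54.0], [-35.0, 71.0, -64.0, -5.0]]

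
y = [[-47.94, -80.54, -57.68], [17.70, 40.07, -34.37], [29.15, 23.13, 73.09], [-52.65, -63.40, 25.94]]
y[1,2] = -34.37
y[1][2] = -34.37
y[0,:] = [-47.94, -80.54, -57.68]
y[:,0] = [-47.94, 17.7, 29.15, -52.65]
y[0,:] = [-47.94, -80.54, -57.68]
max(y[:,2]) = 73.09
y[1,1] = 40.07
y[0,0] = -47.94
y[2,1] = 23.13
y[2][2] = 73.09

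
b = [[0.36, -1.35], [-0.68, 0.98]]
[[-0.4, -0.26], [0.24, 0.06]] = b @[[0.13,0.30], [0.33,0.27]]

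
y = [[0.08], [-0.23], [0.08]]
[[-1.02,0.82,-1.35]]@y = [[-0.38]]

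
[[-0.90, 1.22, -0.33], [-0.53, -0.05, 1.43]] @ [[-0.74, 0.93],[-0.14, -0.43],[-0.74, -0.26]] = [[0.74, -1.28], [-0.66, -0.84]]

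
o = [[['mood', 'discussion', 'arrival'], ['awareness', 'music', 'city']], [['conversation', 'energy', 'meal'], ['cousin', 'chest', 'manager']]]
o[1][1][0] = 'cousin'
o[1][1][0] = 'cousin'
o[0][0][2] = 'arrival'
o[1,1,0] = 'cousin'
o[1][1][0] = 'cousin'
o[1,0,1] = 'energy'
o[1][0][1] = 'energy'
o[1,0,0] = 'conversation'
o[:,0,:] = [['mood', 'discussion', 'arrival'], ['conversation', 'energy', 'meal']]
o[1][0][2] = 'meal'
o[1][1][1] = 'chest'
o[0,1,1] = 'music'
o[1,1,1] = 'chest'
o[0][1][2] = 'city'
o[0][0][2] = 'arrival'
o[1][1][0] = 'cousin'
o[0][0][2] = 'arrival'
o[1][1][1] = 'chest'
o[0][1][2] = 'city'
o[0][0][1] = 'discussion'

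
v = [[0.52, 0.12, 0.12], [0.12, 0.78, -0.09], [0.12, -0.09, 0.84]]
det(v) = 0.31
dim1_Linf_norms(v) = [0.52, 0.78, 0.84]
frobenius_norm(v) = 1.29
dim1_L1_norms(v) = [0.76, 0.99, 1.05]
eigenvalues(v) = [0.42, 0.81, 0.91]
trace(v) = 2.14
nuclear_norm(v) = 2.14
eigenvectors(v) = [[-0.87, 0.49, 0.11], [0.37, 0.78, -0.50], [0.33, 0.39, 0.86]]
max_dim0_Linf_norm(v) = 0.84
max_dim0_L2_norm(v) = 0.85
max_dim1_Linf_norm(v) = 0.84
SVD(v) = [[0.11, 0.49, -0.87], [-0.50, 0.78, 0.37], [0.86, 0.39, 0.33]] @ diag([0.9079173286212449, 0.8095255337952665, 0.4225571375834886]) @ [[0.11, -0.50, 0.86], [0.49, 0.78, 0.39], [-0.87, 0.37, 0.33]]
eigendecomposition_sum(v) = [[0.32, -0.14, -0.12],[-0.14, 0.06, 0.05],[-0.12, 0.05, 0.05]] + [[0.19, 0.31, 0.15],[0.31, 0.49, 0.25],[0.15, 0.25, 0.12]] + [[0.01, -0.05, 0.09], [-0.05, 0.23, -0.39], [0.09, -0.39, 0.67]]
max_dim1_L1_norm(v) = 1.05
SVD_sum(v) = [[0.01, -0.05, 0.09], [-0.05, 0.23, -0.39], [0.09, -0.39, 0.67]] + [[0.19, 0.31, 0.15], [0.31, 0.49, 0.25], [0.15, 0.25, 0.12]] + [[0.32, -0.14, -0.12], [-0.14, 0.06, 0.05], [-0.12, 0.05, 0.05]]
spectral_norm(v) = 0.91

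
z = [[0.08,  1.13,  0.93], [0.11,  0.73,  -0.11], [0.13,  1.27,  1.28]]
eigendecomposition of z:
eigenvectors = [[-0.99, 0.58, 0.49], [0.14, -0.05, -0.33], [-0.03, 0.81, 0.80]]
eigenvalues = [-0.04, 1.3, 0.83]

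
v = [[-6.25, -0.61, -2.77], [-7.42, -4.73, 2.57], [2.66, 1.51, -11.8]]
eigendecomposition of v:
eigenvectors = [[-0.24+0.00j, 0.43+0.27j, (0.43-0.27j)], [0.97+0.00j, 0.10+0.41j, 0.10-0.41j], [(0.09+0j), 0.75+0.00j, (0.75-0j)]]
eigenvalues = [(-2.68+0j), (-10.05+1.8j), (-10.05-1.8j)]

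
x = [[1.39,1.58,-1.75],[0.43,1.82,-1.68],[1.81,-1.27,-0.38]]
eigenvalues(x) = [(-0.52+0j), (1.67+0.77j), (1.67-0.77j)]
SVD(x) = [[-0.74,  0.16,  -0.65],[-0.67,  -0.23,  0.71],[-0.03,  0.96,  0.28]] @ diag([3.654296825542473, 2.3340918879224986, 0.2054988310540583]) @ [[-0.38, -0.64, 0.67], [0.8, -0.59, -0.12], [-0.47, -0.49, -0.74]]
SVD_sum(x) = [[1.02, 1.74, -1.80],[0.92, 1.58, -1.63],[0.04, 0.08, -0.08]] + [[0.31,-0.23,-0.04], [-0.43,0.31,0.06], [1.79,-1.32,-0.26]] + [[0.06, 0.07, 0.1], [-0.07, -0.07, -0.11], [-0.03, -0.03, -0.04]]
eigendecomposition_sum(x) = [[0.17+0.00j, -0.19-0.00j, (-0.14+0j)], [(0.3+0j), (-0.33-0j), (-0.23+0j)], [0.46+0.00j, (-0.51-0j), -0.36+0.00j]] + [[0.61+1.62j, (0.89-2.75j), (-0.81+1.17j)], [0.07+1.12j, 1.07-1.53j, -0.72+0.57j], [(0.68+0.48j), (-0.38-1.33j), -0.01+0.68j]] + [[0.61-1.62j, 0.89+2.75j, (-0.81-1.17j)], [(0.07-1.12j), 1.07+1.53j, (-0.72-0.57j)], [(0.68-0.48j), -0.38+1.33j, -0.01-0.68j]]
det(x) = -1.75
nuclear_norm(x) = 6.19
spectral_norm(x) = 3.65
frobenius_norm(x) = 4.34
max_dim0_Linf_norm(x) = 1.82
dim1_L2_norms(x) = [2.74, 2.51, 2.24]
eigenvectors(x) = [[-0.30+0.00j, (-0.78+0j), -0.78-0.00j], [(-0.52+0j), -0.48-0.15j, -0.48+0.15j], [-0.80+0.00j, -0.31+0.21j, (-0.31-0.21j)]]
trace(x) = 2.83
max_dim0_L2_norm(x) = 2.72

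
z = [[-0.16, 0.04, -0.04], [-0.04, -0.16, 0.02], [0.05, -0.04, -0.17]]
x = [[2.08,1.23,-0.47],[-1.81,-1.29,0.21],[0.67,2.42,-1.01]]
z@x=[[-0.43,-0.35,0.12], [0.22,0.21,-0.03], [0.06,-0.3,0.14]]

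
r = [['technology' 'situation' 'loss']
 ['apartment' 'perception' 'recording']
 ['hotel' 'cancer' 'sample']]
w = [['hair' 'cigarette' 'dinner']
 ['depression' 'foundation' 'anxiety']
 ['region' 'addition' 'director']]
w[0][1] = 'cigarette'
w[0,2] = 'dinner'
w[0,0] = 'hair'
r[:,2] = ['loss', 'recording', 'sample']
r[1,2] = 'recording'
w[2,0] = 'region'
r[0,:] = ['technology', 'situation', 'loss']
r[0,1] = 'situation'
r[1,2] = 'recording'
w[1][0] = 'depression'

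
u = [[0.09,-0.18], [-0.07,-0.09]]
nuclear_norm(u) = 0.31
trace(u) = 0.00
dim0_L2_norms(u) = [0.11, 0.2]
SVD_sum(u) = [[0.06,  -0.19], [0.02,  -0.06]] + [[0.03, 0.01],[-0.09, -0.03]]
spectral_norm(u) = 0.21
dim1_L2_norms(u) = [0.2, 0.11]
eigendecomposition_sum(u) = [[0.12, -0.09], [-0.04, 0.03]] + [[-0.03, -0.09],[-0.04, -0.12]]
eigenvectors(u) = [[0.96, 0.61], [-0.29, 0.79]]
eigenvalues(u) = [0.14, -0.14]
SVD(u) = [[0.95, 0.31], [0.31, -0.95]] @ diag([0.2090292180074936, 0.09902921800749363]) @ [[0.31, -0.95], [0.95, 0.31]]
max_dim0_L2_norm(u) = 0.2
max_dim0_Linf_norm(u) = 0.18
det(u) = -0.02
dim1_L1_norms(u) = [0.27, 0.16]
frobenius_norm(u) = 0.23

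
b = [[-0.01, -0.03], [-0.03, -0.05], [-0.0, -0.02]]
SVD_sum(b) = [[-0.01, -0.03], [-0.03, -0.05], [-0.01, -0.02]] + [[0.00, -0.0], [-0.00, 0.0], [0.01, -0.00]]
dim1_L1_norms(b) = [0.04, 0.08, 0.02]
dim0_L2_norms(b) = [0.03, 0.06]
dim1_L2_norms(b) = [0.03, 0.06, 0.02]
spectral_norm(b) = 0.07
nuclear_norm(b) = 0.08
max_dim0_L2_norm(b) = 0.06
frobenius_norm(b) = 0.07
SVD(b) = [[-0.46,0.38], [-0.85,-0.46], [-0.26,0.8]] @ diag([0.06841308975772309, 0.010938425380360921]) @ [[0.44, 0.90], [0.90, -0.44]]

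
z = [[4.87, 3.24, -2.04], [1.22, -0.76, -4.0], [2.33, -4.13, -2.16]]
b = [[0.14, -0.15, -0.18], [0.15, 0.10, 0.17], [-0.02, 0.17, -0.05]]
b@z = [[0.08, 1.31, 0.7],  [1.25, -0.29, -1.07],  [-0.01, 0.01, -0.53]]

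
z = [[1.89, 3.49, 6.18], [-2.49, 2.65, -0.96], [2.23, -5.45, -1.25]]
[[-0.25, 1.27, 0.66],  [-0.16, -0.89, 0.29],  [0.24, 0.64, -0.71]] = z @ [[0.18, 0.2, -0.02], [0.06, -0.08, 0.11], [-0.13, 0.19, 0.05]]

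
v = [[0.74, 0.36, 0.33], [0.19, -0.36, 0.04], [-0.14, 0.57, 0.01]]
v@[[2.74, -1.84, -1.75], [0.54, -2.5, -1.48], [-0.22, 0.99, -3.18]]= [[2.15, -1.93, -2.88],[0.32, 0.59, 0.07],[-0.08, -1.16, -0.63]]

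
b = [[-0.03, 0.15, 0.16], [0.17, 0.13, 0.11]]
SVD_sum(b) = [[0.07, 0.13, 0.12],[0.08, 0.15, 0.14]] + [[-0.1, 0.02, 0.04], [0.09, -0.02, -0.03]]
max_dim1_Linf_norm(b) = 0.17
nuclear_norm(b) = 0.44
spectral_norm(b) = 0.29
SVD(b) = [[-0.66, -0.75], [-0.75, 0.66]] @ diag([0.2928445534109818, 0.14540312079705373]) @ [[-0.37, -0.67, -0.64], [0.92, -0.19, -0.33]]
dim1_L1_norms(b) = [0.34, 0.41]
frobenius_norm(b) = 0.33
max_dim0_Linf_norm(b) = 0.17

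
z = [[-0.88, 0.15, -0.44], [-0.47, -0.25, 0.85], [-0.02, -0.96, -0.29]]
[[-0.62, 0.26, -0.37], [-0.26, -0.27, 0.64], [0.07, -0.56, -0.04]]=z@[[0.67,-0.1,0.03], [-0.10,0.64,-0.18], [0.03,-0.18,0.72]]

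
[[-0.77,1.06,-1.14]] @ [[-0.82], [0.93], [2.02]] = [[-0.69]]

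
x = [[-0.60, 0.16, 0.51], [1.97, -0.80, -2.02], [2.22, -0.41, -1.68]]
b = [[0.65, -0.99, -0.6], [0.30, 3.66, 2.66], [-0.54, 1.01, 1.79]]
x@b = [[-0.62, 1.69, 1.70], [2.13, -6.92, -6.93], [2.23, -5.4, -5.43]]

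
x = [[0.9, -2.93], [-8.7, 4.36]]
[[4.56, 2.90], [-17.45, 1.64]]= x@ [[1.45, -0.81], [-1.11, -1.24]]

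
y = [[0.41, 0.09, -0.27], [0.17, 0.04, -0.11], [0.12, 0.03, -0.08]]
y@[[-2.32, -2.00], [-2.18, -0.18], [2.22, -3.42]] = [[-1.75, 0.09], [-0.73, 0.03], [-0.52, 0.03]]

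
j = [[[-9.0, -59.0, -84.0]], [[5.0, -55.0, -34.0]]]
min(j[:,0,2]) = -84.0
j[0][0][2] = -84.0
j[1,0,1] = -55.0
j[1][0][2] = -34.0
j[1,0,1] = -55.0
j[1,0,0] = 5.0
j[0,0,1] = -59.0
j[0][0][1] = -59.0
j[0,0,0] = -9.0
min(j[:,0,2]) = -84.0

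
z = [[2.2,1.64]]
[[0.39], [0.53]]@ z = [[0.86,0.64], [1.17,0.87]]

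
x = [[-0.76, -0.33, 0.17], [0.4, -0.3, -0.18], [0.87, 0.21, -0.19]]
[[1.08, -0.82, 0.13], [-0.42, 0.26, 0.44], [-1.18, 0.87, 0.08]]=x @ [[-1.21,0.89,0.66], [-0.36,0.39,-1.3], [0.25,-0.09,1.18]]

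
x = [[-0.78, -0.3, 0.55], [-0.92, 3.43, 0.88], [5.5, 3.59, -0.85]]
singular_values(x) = [6.78, 3.49, 0.37]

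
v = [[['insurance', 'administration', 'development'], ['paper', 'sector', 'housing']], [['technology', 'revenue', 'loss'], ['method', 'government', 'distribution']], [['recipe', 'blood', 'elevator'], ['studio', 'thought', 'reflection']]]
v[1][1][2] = 'distribution'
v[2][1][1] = 'thought'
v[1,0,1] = 'revenue'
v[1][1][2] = 'distribution'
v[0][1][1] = 'sector'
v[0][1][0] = 'paper'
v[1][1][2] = 'distribution'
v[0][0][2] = 'development'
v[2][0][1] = 'blood'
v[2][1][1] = 'thought'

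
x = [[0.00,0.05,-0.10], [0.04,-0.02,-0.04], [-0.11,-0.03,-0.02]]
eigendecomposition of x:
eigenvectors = [[-0.68, -0.64, -0.16],[-0.38, -0.05, 0.91],[0.62, -0.76, 0.38]]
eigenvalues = [0.12, -0.11, -0.04]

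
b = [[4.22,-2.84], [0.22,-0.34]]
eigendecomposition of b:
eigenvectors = [[1.0, 0.54], [0.05, 0.84]]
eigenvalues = [4.08, -0.2]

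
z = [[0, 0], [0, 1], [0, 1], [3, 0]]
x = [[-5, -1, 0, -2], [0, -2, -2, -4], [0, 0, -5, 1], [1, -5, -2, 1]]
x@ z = [[-6, -1], [-12, -4], [3, -5], [3, -7]]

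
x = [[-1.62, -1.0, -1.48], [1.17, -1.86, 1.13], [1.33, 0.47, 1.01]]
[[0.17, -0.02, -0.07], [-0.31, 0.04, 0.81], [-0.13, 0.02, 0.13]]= x@[[-0.01, 0.0, 0.06], [0.07, -0.01, -0.29], [-0.15, 0.02, 0.18]]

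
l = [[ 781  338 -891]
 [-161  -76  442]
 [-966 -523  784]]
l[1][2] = 442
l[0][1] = 338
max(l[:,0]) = 781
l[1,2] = 442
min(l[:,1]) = -523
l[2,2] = 784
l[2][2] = 784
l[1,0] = -161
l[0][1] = 338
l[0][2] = -891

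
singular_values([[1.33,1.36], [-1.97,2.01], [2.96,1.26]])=[3.84, 2.67]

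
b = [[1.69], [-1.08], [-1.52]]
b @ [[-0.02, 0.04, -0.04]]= [[-0.03, 0.07, -0.07], [0.02, -0.04, 0.04], [0.03, -0.06, 0.06]]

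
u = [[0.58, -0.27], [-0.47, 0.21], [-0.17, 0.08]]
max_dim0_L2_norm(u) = 0.77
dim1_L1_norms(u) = [0.85, 0.68, 0.25]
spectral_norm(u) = 0.84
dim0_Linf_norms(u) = [0.58, 0.27]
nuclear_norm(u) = 0.85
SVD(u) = [[-0.76,-0.55],[0.61,-0.79],[0.22,0.28]] @ diag([0.8423526003789015, 0.006488191959421182]) @ [[-0.91, 0.42], [0.42, 0.91]]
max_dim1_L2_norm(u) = 0.64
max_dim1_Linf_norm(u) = 0.58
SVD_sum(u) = [[0.58,-0.27],[-0.47,0.21],[-0.17,0.08]] + [[-0.00, -0.0], [-0.0, -0.00], [0.0, 0.0]]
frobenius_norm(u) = 0.84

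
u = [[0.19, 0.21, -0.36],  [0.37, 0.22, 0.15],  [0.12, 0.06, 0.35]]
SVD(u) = [[0.13, -0.87, -0.47], [-0.76, -0.39, 0.52], [-0.64, 0.28, -0.71]] @ diag([0.5382962991494676, 0.5170060306147094, 0.032277834964710754]) @ [[-0.62, -0.33, -0.71], [-0.54, -0.49, 0.69], [0.58, -0.81, -0.13]]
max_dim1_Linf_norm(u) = 0.37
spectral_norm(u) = 0.54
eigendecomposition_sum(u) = [[(-0.02-0j),(0.02-0j),(-0.03-0j)],  [0.03+0.00j,-0.03+0.00j,0.04+0.00j],  [0j,-0.00+0.00j,0j]] + [[0.11+0.06j, (0.09+0.04j), (-0.17+0.11j)], [0.17-0.12j, 0.13-0.12j, 0.06+0.34j], [0.06-0.15j, (0.03-0.13j), 0.17+0.19j]] + [[0.11-0.06j, (0.09-0.04j), -0.17-0.11j], [0.17+0.12j, (0.13+0.12j), 0.06-0.34j], [0.06+0.15j, (0.03+0.13j), 0.17-0.19j]]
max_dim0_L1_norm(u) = 0.86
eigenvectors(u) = [[(-0.6+0j), (0.18+0.38j), 0.18-0.38j], [0.79+0.00j, (0.72+0j), 0.72-0.00j], [0.06+0.00j, (0.46-0.29j), 0.46+0.29j]]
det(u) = -0.01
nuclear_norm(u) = 1.09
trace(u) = 0.76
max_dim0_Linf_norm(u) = 0.37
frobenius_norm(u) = 0.75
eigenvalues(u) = [(-0.05+0j), (0.4+0.13j), (0.4-0.13j)]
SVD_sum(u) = [[-0.04, -0.02, -0.05],  [0.25, 0.13, 0.29],  [0.21, 0.11, 0.25]] + [[0.24, 0.22, -0.31], [0.11, 0.10, -0.14], [-0.08, -0.07, 0.1]] + [[-0.01, 0.01, 0.0],[0.01, -0.01, -0.00],[-0.01, 0.02, 0.00]]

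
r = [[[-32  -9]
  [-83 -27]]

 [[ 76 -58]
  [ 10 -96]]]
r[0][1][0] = -83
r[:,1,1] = [-27, -96]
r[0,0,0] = -32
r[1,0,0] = 76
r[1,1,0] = 10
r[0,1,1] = -27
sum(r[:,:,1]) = -190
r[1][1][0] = 10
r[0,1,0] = -83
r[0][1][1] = -27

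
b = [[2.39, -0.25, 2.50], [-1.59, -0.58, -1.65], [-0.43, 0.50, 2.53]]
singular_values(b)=[4.5, 1.95, 0.61]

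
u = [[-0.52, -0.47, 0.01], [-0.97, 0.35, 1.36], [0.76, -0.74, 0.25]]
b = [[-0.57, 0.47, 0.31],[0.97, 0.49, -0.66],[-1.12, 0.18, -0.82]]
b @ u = [[0.08, 0.20, 0.71], [-1.48, 0.2, 0.51], [-0.22, 1.2, 0.03]]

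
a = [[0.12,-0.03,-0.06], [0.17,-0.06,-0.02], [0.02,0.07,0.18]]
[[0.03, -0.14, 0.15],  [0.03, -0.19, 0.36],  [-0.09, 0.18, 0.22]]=a @ [[0.01, -0.55, 1.65], [-0.28, 1.45, -2.01], [-0.37, 0.49, 1.82]]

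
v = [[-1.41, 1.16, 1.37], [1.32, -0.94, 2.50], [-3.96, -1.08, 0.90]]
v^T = [[-1.41, 1.32, -3.96], [1.16, -0.94, -1.08], [1.37, 2.5, 0.9]]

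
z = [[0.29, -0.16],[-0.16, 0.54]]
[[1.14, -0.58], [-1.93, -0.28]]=z @ [[2.35, -2.74], [-2.88, -1.33]]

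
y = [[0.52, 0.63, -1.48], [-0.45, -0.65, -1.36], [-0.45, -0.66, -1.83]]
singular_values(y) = [2.77, 1.27, 0.0]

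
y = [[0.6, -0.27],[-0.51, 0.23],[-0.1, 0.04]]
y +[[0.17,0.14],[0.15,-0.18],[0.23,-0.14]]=[[0.77,  -0.13], [-0.36,  0.05], [0.13,  -0.10]]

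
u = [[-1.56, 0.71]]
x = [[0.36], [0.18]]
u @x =[[-0.43]]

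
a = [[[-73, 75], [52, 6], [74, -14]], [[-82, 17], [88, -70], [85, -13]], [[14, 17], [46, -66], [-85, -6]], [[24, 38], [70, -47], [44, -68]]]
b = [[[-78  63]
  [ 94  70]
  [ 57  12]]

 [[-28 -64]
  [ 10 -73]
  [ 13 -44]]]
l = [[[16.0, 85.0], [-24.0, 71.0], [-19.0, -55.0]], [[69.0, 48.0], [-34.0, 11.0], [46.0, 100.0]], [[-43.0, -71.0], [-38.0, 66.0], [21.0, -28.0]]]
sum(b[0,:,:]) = 218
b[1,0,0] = -28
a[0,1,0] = 52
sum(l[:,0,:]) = 104.0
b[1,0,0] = -28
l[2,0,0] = -43.0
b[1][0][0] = -28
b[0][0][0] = -78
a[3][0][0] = 24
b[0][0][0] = -78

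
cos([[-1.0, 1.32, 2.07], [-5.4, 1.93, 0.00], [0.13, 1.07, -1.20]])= [[5.66, -3.60, 1.15], [8.54, 1.21, 7.64], [4.02, -1.66, 0.68]]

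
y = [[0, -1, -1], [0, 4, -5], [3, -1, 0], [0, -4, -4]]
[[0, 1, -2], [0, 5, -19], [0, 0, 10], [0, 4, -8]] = y @[[0, 0, 3], [0, 0, -1], [0, -1, 3]]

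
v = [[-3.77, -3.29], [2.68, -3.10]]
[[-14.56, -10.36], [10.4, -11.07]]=v@[[3.87, -0.21], [-0.01, 3.39]]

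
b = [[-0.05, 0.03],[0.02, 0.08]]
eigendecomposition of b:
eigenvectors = [[-0.99, -0.22], [0.15, -0.98]]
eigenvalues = [-0.05, 0.08]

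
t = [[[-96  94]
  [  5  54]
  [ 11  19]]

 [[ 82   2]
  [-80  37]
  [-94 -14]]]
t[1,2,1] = -14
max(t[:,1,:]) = 54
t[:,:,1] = [[94, 54, 19], [2, 37, -14]]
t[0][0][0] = -96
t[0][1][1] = 54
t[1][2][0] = -94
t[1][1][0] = -80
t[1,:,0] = [82, -80, -94]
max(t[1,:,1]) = 37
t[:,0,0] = [-96, 82]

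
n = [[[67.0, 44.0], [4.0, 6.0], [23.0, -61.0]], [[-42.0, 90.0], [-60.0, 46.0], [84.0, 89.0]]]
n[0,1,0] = 4.0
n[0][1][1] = 6.0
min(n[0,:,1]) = -61.0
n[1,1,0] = -60.0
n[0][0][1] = 44.0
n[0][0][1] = 44.0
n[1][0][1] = 90.0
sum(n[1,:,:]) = 207.0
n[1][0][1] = 90.0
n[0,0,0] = 67.0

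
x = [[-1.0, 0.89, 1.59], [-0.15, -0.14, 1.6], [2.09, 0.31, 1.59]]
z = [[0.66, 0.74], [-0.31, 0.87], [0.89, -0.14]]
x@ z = [[0.48, -0.19], [1.37, -0.46], [2.7, 1.59]]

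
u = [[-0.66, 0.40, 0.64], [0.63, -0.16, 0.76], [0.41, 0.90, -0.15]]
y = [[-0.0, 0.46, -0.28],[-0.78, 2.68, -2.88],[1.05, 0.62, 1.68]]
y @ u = [[0.18, -0.33, 0.39], [1.02, -3.33, 1.97], [0.39, 1.83, 0.89]]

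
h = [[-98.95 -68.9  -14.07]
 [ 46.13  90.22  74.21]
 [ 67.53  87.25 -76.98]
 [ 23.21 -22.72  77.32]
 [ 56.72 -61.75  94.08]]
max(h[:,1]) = 90.22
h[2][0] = 67.53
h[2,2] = -76.98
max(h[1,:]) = 90.22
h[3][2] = 77.32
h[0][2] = -14.07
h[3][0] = 23.21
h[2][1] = 87.25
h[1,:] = [46.13, 90.22, 74.21]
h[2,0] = 67.53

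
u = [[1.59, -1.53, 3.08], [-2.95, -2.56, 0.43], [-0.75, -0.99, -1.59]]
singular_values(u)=[4.15, 3.93, 1.1]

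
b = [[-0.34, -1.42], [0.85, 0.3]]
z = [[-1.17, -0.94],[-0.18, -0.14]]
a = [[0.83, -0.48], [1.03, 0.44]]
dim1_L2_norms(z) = [1.5, 0.23]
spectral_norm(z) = 1.52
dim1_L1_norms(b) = [1.76, 1.15]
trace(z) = -1.31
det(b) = 1.10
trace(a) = 1.27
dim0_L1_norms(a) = [1.86, 0.92]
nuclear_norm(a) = 1.97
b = z + a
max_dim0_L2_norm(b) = 1.45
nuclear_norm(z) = 1.52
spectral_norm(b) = 1.56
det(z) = -0.01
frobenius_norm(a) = 1.47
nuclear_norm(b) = 2.27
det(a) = 0.86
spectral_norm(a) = 1.32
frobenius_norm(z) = 1.52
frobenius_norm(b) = 1.72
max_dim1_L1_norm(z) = 2.11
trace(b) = -0.04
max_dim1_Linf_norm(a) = 1.03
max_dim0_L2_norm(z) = 1.18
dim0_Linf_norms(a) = [1.03, 0.48]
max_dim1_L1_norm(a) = 1.47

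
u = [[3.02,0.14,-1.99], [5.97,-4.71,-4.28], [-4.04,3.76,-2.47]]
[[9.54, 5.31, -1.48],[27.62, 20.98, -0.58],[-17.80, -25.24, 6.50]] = u@[[3.01, 3.06, -1.25], [-1.73, -2.23, -0.39], [-0.35, 1.82, -1.18]]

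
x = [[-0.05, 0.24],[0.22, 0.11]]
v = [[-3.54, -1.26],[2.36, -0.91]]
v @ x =[[-0.10,-0.99], [-0.32,0.47]]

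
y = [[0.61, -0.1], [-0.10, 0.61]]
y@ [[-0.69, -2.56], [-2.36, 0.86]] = [[-0.18,-1.65], [-1.37,0.78]]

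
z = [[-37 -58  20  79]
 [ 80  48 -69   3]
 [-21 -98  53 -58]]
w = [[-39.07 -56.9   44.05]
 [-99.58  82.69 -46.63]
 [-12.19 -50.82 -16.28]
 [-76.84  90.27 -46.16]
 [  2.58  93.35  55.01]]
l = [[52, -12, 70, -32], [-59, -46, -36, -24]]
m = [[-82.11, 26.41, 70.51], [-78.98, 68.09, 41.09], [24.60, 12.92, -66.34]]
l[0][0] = 52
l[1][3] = -24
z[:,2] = [20, -69, 53]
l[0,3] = -32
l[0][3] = -32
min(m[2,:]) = -66.34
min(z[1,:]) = -69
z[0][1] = -58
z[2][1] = -98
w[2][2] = -16.28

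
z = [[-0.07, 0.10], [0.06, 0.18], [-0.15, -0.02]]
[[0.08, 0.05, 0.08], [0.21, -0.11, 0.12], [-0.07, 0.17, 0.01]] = z @ [[0.33, -1.08, -0.15], [1.06, -0.24, 0.74]]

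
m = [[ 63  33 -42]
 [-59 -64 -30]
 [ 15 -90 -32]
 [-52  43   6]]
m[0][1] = 33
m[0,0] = 63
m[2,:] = [15, -90, -32]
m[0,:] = [63, 33, -42]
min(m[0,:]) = -42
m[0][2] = -42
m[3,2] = 6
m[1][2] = -30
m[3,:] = [-52, 43, 6]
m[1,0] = -59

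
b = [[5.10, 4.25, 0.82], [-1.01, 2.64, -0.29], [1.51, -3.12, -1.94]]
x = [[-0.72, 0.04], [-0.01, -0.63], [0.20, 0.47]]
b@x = [[-3.55, -2.09],[0.64, -1.84],[-1.44, 1.11]]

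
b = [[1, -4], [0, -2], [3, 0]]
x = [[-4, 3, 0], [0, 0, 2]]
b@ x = [[-4, 3, -8], [0, 0, -4], [-12, 9, 0]]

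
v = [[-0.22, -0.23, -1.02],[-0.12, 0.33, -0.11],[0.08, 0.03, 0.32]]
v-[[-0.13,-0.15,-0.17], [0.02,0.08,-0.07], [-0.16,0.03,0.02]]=[[-0.09, -0.08, -0.85], [-0.14, 0.25, -0.04], [0.24, 0.00, 0.3]]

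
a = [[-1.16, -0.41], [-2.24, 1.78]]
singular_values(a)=[2.95, 1.01]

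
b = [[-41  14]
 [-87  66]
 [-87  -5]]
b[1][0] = -87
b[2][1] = -5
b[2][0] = -87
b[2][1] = -5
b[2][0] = -87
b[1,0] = -87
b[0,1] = 14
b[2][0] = -87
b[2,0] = -87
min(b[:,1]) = -5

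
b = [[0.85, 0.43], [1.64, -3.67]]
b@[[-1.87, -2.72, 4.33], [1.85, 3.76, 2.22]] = [[-0.79, -0.7, 4.64],[-9.86, -18.26, -1.05]]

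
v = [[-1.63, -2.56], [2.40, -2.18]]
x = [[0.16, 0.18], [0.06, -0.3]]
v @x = [[-0.41, 0.47], [0.25, 1.09]]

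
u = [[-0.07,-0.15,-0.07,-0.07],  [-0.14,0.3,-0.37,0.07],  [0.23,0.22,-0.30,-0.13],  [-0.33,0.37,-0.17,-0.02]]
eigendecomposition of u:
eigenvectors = [[-0.28+0.00j, (0.02-0.42j), (0.02+0.42j), 0.48+0.00j], [(0.64+0j), -0.40-0.35j, (-0.4+0.35j), (0.01+0j)], [-0.02+0.00j, -0.73+0.00j, -0.73-0.00j, (-0.01+0j)], [(0.71+0j), (0.09+0.06j), (0.09-0.06j), (0.88+0j)]]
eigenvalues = [(0.45+0j), (-0.17+0.25j), (-0.17-0.25j), (-0.2+0j)]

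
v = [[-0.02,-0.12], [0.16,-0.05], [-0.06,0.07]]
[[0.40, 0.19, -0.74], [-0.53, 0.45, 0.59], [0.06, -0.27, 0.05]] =v @[[-4.12,  2.22,  5.32], [-2.66,  -1.93,  5.26]]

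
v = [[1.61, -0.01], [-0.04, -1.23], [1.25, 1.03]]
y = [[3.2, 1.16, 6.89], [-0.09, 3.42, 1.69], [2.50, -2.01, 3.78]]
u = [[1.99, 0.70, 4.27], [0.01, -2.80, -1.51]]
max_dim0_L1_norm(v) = 2.9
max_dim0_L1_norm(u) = 5.78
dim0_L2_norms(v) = [2.04, 1.6]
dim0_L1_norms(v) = [2.9, 2.27]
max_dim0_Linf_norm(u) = 4.27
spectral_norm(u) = 5.18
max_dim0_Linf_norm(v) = 1.61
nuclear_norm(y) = 13.19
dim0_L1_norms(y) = [5.79, 6.59, 12.36]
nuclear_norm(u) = 7.62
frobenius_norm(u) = 5.73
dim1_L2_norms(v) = [1.61, 1.23, 1.62]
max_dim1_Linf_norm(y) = 6.89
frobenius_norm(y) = 9.91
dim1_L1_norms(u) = [6.96, 4.32]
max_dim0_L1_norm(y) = 12.36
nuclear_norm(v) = 3.57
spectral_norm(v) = 2.21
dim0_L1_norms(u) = [2.0, 3.5, 5.78]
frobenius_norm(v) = 2.59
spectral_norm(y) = 8.97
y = v @ u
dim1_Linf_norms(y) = [6.89, 3.42, 3.78]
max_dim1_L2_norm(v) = 1.62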